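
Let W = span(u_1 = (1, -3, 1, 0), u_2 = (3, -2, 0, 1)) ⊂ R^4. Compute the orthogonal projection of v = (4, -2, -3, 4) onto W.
proj_W(v) = (389/73, -68/73, -82/73, 157/73)

Set up U = [u_1 | ... | u_2] ∈ R^(4×2). The projector onto W = col(U) is P = U (U^T U)^(-1) U^T.
Compute U^T U =
  [11, 9]
  [9, 14],
and U^T v = (7, 20).
Solve U^T U · c = U^T v for the coefficients: c = (-82/73, 157/73). The projection is proj_W(v) = U c.
Check: (v - proj_W(v)) · u_1 = 0  (should be 0).
Check: (v - proj_W(v)) · u_2 = 0  (should be 0).
Result: proj_W(v) = (389/73, -68/73, -82/73, 157/73).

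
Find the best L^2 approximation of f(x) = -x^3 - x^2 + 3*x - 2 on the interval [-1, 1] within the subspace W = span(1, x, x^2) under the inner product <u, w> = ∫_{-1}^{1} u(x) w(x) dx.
g(x) = -x^2 + 12*x/5 - 2

The best approximation g ∈ W is the orthogonal projection of f onto W. Writing g = a_0 + a_1 x + a_2 x^2, the coefficients solve the normal equations G · a = b where
  G_{ij} = <φ_i, φ_j> and b_i = <f, φ_i>, with φ_0 = 1, φ_1 = x, φ_2 = x^2.
G =
  [2, 0, 2/3]
  [0, 2/3, 0]
  [2/3, 0, 2/5],
b = (-14/3, 8/5, -26/15).
Solving gives a_0 = -2, a_1 = 12/5, a_2 = -1, so
  g(x) = -x^2 + 12*x/5 - 2.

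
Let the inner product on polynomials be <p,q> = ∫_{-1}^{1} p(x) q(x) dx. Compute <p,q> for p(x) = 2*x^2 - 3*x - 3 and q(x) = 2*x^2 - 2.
<p,q> = 104/15

Expand the product: p(x)·q(x) = 4*x^4 - 6*x^3 - 10*x^2 + 6*x + 6.
∫_{-1}^{1} of each monomial x^k gives [2/(k+1) if k even, 0 if k odd]. Integrating term-by-term (or equivalently evaluating the antiderivative F(x) = 4*x^5/5 - 3*x^4/2 - 10*x^3/3 + 3*x^2 + 6*x at the endpoints):
  F(1) − F(−1) = 149/30 − (-59/30) = 104/15.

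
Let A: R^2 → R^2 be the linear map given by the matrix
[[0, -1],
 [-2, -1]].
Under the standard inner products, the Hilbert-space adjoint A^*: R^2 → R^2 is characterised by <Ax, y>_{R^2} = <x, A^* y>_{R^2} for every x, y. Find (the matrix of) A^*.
A^* = A^T =
[[0, -2],
 [-1, -1]]

For real matrices with standard dot products, the defining identity <Ax, y> = <x, A^* y> gives (Ax)^T y = x^T (A^*) y, i.e. x^T A^T y = x^T (A^*) y. Since this holds for all x, y, we must have A^* = A^T. Therefore
A^* =
[[0, -2],
 [-1, -1]].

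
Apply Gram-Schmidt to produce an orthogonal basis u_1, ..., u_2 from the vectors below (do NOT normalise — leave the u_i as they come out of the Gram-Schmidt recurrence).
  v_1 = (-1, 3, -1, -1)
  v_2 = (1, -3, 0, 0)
Orthogonal basis:
  u_1 = (-1, 3, -1, -1)
  u_2 = (1/6, -1/2, -5/6, -5/6)

Apply the Gram-Schmidt recurrence
  u_1 = v_1
  u_i = v_i − Σ_{j<i} ((v_i · u_j) / (u_j · u_j)) · u_j.

Step by step this gives:
  u_1 = (-1, 3, -1, -1)
  u_2 = (1/6, -1/2, -5/6, -5/6)

Orthogonality check:
  u_2 · u_1 = 0 (should be 0)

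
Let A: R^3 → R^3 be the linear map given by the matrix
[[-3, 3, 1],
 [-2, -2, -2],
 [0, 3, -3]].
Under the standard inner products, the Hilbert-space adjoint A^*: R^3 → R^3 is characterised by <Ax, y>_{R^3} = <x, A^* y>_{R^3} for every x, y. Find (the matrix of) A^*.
A^* = A^T =
[[-3, -2, 0],
 [3, -2, 3],
 [1, -2, -3]]

For real matrices with standard dot products, the defining identity <Ax, y> = <x, A^* y> gives (Ax)^T y = x^T (A^*) y, i.e. x^T A^T y = x^T (A^*) y. Since this holds for all x, y, we must have A^* = A^T. Therefore
A^* =
[[-3, -2, 0],
 [3, -2, 3],
 [1, -2, -3]].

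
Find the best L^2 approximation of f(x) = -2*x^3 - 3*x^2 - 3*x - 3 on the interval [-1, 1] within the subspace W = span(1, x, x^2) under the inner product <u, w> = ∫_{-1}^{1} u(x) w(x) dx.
g(x) = -3*x^2 - 21*x/5 - 3

The best approximation g ∈ W is the orthogonal projection of f onto W. Writing g = a_0 + a_1 x + a_2 x^2, the coefficients solve the normal equations G · a = b where
  G_{ij} = <φ_i, φ_j> and b_i = <f, φ_i>, with φ_0 = 1, φ_1 = x, φ_2 = x^2.
G =
  [2, 0, 2/3]
  [0, 2/3, 0]
  [2/3, 0, 2/5],
b = (-8, -14/5, -16/5).
Solving gives a_0 = -3, a_1 = -21/5, a_2 = -3, so
  g(x) = -3*x^2 - 21*x/5 - 3.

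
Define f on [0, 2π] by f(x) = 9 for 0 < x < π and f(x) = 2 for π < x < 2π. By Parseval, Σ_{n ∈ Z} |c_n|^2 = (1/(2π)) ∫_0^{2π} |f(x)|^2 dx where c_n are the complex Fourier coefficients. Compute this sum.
Σ |c_n|^2 = 85/2

Parseval equates the L^2 energy of f (normalised by 1/(2π)) with the ℓ^2 sum of its Fourier coefficients: (1/(2π)) ∫_0^{2π} |f|^2 = Σ |c_n|^2.
Compute the left side: (1/(2π)) [∫_0^π 9^2 dx + ∫_π^{2π} 2^2 dx] = (1/(2π)) · (81π + 4π) = (81 + 4)/2 = 85/2.
So Σ_{n ∈ Z} |c_n|^2 = 85/2.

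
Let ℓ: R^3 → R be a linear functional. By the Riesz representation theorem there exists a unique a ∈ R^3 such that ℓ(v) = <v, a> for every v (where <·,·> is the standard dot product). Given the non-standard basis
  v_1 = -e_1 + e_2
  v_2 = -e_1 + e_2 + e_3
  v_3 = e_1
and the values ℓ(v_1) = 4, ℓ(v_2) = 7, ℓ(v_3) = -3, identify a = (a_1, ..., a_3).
a = (-3, 1, 3)

Write a = (a_1, ..., a_3) in the standard basis. For each basis vector v_i, ℓ(v_i) = <v_i, a> is a linear equation in the a_j's. Collect the n equations into a matrix system V a = ℓ, where row i of V is v_i (expressed in the standard basis). Since V is invertible (lower-triangular with 1s on the diagonal, up to permutation), solve by back-substitution:
  V =
[[-1, 1, 0],
 [-1, 1, 1],
 [1, 0, 0]]
  V a = (4, 7, -3)
Solving gives a = (-3, 1, 3).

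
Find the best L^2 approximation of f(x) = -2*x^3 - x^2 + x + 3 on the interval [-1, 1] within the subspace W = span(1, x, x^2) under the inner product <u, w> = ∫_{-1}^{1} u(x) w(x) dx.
g(x) = -x^2 - x/5 + 3

The best approximation g ∈ W is the orthogonal projection of f onto W. Writing g = a_0 + a_1 x + a_2 x^2, the coefficients solve the normal equations G · a = b where
  G_{ij} = <φ_i, φ_j> and b_i = <f, φ_i>, with φ_0 = 1, φ_1 = x, φ_2 = x^2.
G =
  [2, 0, 2/3]
  [0, 2/3, 0]
  [2/3, 0, 2/5],
b = (16/3, -2/15, 8/5).
Solving gives a_0 = 3, a_1 = -1/5, a_2 = -1, so
  g(x) = -x^2 - x/5 + 3.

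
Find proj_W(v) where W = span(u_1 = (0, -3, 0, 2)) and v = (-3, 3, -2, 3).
proj_W(v) = (0, 9/13, 0, -6/13)

Set up U = [u_1 | ... | u_1] ∈ R^(4×1). The projector onto W = col(U) is P = U (U^T U)^(-1) U^T.
Compute U^T U =
  [13],
and U^T v = (-3).
Solve U^T U · c = U^T v for the coefficients: c = (-3/13). The projection is proj_W(v) = U c.
Check: (v - proj_W(v)) · u_1 = 0  (should be 0).
Result: proj_W(v) = (0, 9/13, 0, -6/13).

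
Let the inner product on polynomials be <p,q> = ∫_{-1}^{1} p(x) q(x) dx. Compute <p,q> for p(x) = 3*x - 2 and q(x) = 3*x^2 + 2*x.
<p,q> = 0

Expand the product: p(x)·q(x) = 9*x^3 - 4*x.
∫_{-1}^{1} of each monomial x^k gives [2/(k+1) if k even, 0 if k odd]. Integrating term-by-term (or equivalently evaluating the antiderivative F(x) = 9*x^4/4 - 2*x^2 at the endpoints):
  F(1) − F(−1) = 1/4 − (1/4) = 0.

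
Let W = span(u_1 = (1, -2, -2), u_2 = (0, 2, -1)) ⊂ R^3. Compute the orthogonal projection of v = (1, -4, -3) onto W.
proj_W(v) = (65/41, -160/41, -115/41)

Set up U = [u_1 | ... | u_2] ∈ R^(3×2). The projector onto W = col(U) is P = U (U^T U)^(-1) U^T.
Compute U^T U =
  [9, -2]
  [-2, 5],
and U^T v = (15, -5).
Solve U^T U · c = U^T v for the coefficients: c = (65/41, -15/41). The projection is proj_W(v) = U c.
Check: (v - proj_W(v)) · u_1 = 0  (should be 0).
Check: (v - proj_W(v)) · u_2 = 0  (should be 0).
Result: proj_W(v) = (65/41, -160/41, -115/41).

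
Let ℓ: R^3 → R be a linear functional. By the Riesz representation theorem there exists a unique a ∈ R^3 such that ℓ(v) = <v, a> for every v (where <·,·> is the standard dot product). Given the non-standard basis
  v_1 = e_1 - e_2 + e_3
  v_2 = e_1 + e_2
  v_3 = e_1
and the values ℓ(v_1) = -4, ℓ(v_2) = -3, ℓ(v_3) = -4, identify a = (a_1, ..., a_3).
a = (-4, 1, 1)

Write a = (a_1, ..., a_3) in the standard basis. For each basis vector v_i, ℓ(v_i) = <v_i, a> is a linear equation in the a_j's. Collect the n equations into a matrix system V a = ℓ, where row i of V is v_i (expressed in the standard basis). Since V is invertible (lower-triangular with 1s on the diagonal, up to permutation), solve by back-substitution:
  V =
[[1, -1, 1],
 [1, 1, 0],
 [1, 0, 0]]
  V a = (-4, -3, -4)
Solving gives a = (-4, 1, 1).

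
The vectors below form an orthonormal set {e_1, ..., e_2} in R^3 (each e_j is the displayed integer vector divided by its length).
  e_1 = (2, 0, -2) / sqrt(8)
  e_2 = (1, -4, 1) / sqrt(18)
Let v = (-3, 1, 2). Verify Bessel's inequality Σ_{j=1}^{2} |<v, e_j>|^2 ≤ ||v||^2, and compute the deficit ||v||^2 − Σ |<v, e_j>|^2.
Σ |<v, e_j>|^2 = 125/9; ||v||^2 = 14; deficit = 1/9

Write each e_j = u_j / sqrt(<u_j, u_j>) where u_j is the displayed integer vector. Then <v, e_j> = <v, u_j> / sqrt(<u_j, u_j>), so |<v, e_j>|^2 = <v, u_j>^2 / <u_j, u_j>.
Coefficients: <v, e_1> = -10/sqrt(8), <v, e_2> = -5/sqrt(18).
Square and sum: Σ |<v, e_j>|^2 = 125/9.
Compute ||v||^2 = v·v = 14.
Deficit = 14 − 125/9 = 1/9 ≥ 0, confirming Bessel's inequality. (The deficit equals ||v − Σ <v,e_j> e_j||^2, the squared distance from v to span{e_j}.)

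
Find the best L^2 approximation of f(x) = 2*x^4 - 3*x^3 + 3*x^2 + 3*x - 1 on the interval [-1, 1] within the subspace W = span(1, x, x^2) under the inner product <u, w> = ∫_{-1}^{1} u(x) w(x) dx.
g(x) = 33*x^2/7 + 6*x/5 - 41/35

The best approximation g ∈ W is the orthogonal projection of f onto W. Writing g = a_0 + a_1 x + a_2 x^2, the coefficients solve the normal equations G · a = b where
  G_{ij} = <φ_i, φ_j> and b_i = <f, φ_i>, with φ_0 = 1, φ_1 = x, φ_2 = x^2.
G =
  [2, 0, 2/3]
  [0, 2/3, 0]
  [2/3, 0, 2/5],
b = (4/5, 4/5, 116/105).
Solving gives a_0 = -41/35, a_1 = 6/5, a_2 = 33/7, so
  g(x) = 33*x^2/7 + 6*x/5 - 41/35.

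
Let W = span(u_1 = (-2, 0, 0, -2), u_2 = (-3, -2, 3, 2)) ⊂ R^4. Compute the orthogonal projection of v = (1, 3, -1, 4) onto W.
proj_W(v) = (45/17, 2/17, -3/17, 40/17)

Set up U = [u_1 | ... | u_2] ∈ R^(4×2). The projector onto W = col(U) is P = U (U^T U)^(-1) U^T.
Compute U^T U =
  [8, 2]
  [2, 26],
and U^T v = (-10, -4).
Solve U^T U · c = U^T v for the coefficients: c = (-21/17, -1/17). The projection is proj_W(v) = U c.
Check: (v - proj_W(v)) · u_1 = 0  (should be 0).
Check: (v - proj_W(v)) · u_2 = 0  (should be 0).
Result: proj_W(v) = (45/17, 2/17, -3/17, 40/17).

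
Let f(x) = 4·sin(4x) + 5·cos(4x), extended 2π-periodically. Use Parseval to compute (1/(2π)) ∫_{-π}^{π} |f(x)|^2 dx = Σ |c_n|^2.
Σ |c_n|^2 = 41/2

Expand |f|^2 and use orthogonality of {sin(nx), cos(mx)} on [-π, π]:
  ∫_{-π}^{π} sin(nx)^2 dx = π, ∫ cos(mx)^2 dx = π, and cross terms integrate to 0.
So ∫_{-π}^{π} f(x)^2 dx = 4^2 · π + 5^2 · π = (16 + 25)π.
Divide by 2π: (16 + 25)/2 = 41/2.
By Parseval, this equals Σ |c_n|^2.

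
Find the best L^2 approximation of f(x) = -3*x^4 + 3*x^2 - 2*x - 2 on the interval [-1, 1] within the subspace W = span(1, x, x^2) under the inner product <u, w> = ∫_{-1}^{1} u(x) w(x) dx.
g(x) = 3*x^2/7 - 2*x - 61/35

The best approximation g ∈ W is the orthogonal projection of f onto W. Writing g = a_0 + a_1 x + a_2 x^2, the coefficients solve the normal equations G · a = b where
  G_{ij} = <φ_i, φ_j> and b_i = <f, φ_i>, with φ_0 = 1, φ_1 = x, φ_2 = x^2.
G =
  [2, 0, 2/3]
  [0, 2/3, 0]
  [2/3, 0, 2/5],
b = (-16/5, -4/3, -104/105).
Solving gives a_0 = -61/35, a_1 = -2, a_2 = 3/7, so
  g(x) = 3*x^2/7 - 2*x - 61/35.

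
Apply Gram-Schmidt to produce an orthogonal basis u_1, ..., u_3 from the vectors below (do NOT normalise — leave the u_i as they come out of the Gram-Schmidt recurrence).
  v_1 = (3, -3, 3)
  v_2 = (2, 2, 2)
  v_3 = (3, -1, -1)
Orthogonal basis:
  u_1 = (3, -3, 3)
  u_2 = (4/3, 8/3, 4/3)
  u_3 = (2, 0, -2)

Apply the Gram-Schmidt recurrence
  u_1 = v_1
  u_i = v_i − Σ_{j<i} ((v_i · u_j) / (u_j · u_j)) · u_j.

Step by step this gives:
  u_1 = (3, -3, 3)
  u_2 = (4/3, 8/3, 4/3)
  u_3 = (2, 0, -2)

Orthogonality check:
  u_2 · u_1 = 0 (should be 0)
  u_3 · u_1 = 0 (should be 0)
  u_3 · u_2 = 0 (should be 0)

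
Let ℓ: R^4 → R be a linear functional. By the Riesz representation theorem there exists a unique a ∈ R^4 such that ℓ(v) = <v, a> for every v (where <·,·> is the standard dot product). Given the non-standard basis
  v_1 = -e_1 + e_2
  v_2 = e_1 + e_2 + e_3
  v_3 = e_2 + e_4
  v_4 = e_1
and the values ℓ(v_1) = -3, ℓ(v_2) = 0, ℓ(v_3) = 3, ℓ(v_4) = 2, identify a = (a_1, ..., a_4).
a = (2, -1, -1, 4)

Write a = (a_1, ..., a_4) in the standard basis. For each basis vector v_i, ℓ(v_i) = <v_i, a> is a linear equation in the a_j's. Collect the n equations into a matrix system V a = ℓ, where row i of V is v_i (expressed in the standard basis). Since V is invertible (lower-triangular with 1s on the diagonal, up to permutation), solve by back-substitution:
  V =
[[-1, 1, 0, 0],
 [1, 1, 1, 0],
 [0, 1, 0, 1],
 [1, 0, 0, 0]]
  V a = (-3, 0, 3, 2)
Solving gives a = (2, -1, -1, 4).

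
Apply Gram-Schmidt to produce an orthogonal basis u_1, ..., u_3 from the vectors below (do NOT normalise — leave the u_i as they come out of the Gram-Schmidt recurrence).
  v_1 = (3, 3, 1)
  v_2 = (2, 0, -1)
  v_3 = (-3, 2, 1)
Orthogonal basis:
  u_1 = (3, 3, 1)
  u_2 = (23/19, -15/19, -24/19)
  u_3 = (-39/70, 13/14, -39/35)

Apply the Gram-Schmidt recurrence
  u_1 = v_1
  u_i = v_i − Σ_{j<i} ((v_i · u_j) / (u_j · u_j)) · u_j.

Step by step this gives:
  u_1 = (3, 3, 1)
  u_2 = (23/19, -15/19, -24/19)
  u_3 = (-39/70, 13/14, -39/35)

Orthogonality check:
  u_2 · u_1 = 0 (should be 0)
  u_3 · u_1 = 0 (should be 0)
  u_3 · u_2 = 0 (should be 0)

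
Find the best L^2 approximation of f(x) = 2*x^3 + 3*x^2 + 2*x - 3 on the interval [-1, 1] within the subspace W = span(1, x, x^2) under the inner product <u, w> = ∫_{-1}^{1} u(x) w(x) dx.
g(x) = 3*x^2 + 16*x/5 - 3

The best approximation g ∈ W is the orthogonal projection of f onto W. Writing g = a_0 + a_1 x + a_2 x^2, the coefficients solve the normal equations G · a = b where
  G_{ij} = <φ_i, φ_j> and b_i = <f, φ_i>, with φ_0 = 1, φ_1 = x, φ_2 = x^2.
G =
  [2, 0, 2/3]
  [0, 2/3, 0]
  [2/3, 0, 2/5],
b = (-4, 32/15, -4/5).
Solving gives a_0 = -3, a_1 = 16/5, a_2 = 3, so
  g(x) = 3*x^2 + 16*x/5 - 3.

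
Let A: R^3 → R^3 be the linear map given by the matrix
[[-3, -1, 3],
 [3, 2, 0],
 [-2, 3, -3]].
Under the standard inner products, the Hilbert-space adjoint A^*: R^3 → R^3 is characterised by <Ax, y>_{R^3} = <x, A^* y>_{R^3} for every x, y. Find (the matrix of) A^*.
A^* = A^T =
[[-3, 3, -2],
 [-1, 2, 3],
 [3, 0, -3]]

For real matrices with standard dot products, the defining identity <Ax, y> = <x, A^* y> gives (Ax)^T y = x^T (A^*) y, i.e. x^T A^T y = x^T (A^*) y. Since this holds for all x, y, we must have A^* = A^T. Therefore
A^* =
[[-3, 3, -2],
 [-1, 2, 3],
 [3, 0, -3]].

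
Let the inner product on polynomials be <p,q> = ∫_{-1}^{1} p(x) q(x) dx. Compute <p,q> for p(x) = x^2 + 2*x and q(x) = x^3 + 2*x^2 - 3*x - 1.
<p,q> = -46/15

Expand the product: p(x)·q(x) = x^5 + 4*x^4 + x^3 - 7*x^2 - 2*x.
∫_{-1}^{1} of each monomial x^k gives [2/(k+1) if k even, 0 if k odd]. Integrating term-by-term (or equivalently evaluating the antiderivative F(x) = x^6/6 + 4*x^5/5 + x^4/4 - 7*x^3/3 - x^2 at the endpoints):
  F(1) − F(−1) = -127/60 − (19/20) = -46/15.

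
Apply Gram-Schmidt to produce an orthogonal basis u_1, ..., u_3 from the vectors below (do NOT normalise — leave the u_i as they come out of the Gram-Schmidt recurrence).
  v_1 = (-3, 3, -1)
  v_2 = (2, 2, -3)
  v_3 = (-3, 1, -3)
Orthogonal basis:
  u_1 = (-3, 3, -1)
  u_2 = (47/19, 29/19, -54/19)
  u_3 = (-161/157, -253/157, -276/157)

Apply the Gram-Schmidt recurrence
  u_1 = v_1
  u_i = v_i − Σ_{j<i} ((v_i · u_j) / (u_j · u_j)) · u_j.

Step by step this gives:
  u_1 = (-3, 3, -1)
  u_2 = (47/19, 29/19, -54/19)
  u_3 = (-161/157, -253/157, -276/157)

Orthogonality check:
  u_2 · u_1 = 0 (should be 0)
  u_3 · u_1 = 0 (should be 0)
  u_3 · u_2 = 0 (should be 0)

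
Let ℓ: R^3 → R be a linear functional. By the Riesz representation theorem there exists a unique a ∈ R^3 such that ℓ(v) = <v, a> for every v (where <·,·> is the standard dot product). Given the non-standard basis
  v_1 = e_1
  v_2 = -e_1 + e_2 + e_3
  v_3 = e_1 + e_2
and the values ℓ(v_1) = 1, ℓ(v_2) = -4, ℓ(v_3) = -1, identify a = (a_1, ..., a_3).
a = (1, -2, -1)

Write a = (a_1, ..., a_3) in the standard basis. For each basis vector v_i, ℓ(v_i) = <v_i, a> is a linear equation in the a_j's. Collect the n equations into a matrix system V a = ℓ, where row i of V is v_i (expressed in the standard basis). Since V is invertible (lower-triangular with 1s on the diagonal, up to permutation), solve by back-substitution:
  V =
[[1, 0, 0],
 [-1, 1, 1],
 [1, 1, 0]]
  V a = (1, -4, -1)
Solving gives a = (1, -2, -1).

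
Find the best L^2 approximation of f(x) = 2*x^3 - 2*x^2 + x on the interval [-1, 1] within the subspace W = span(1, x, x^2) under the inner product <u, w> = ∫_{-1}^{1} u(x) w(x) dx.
g(x) = -2*x^2 + 11*x/5

The best approximation g ∈ W is the orthogonal projection of f onto W. Writing g = a_0 + a_1 x + a_2 x^2, the coefficients solve the normal equations G · a = b where
  G_{ij} = <φ_i, φ_j> and b_i = <f, φ_i>, with φ_0 = 1, φ_1 = x, φ_2 = x^2.
G =
  [2, 0, 2/3]
  [0, 2/3, 0]
  [2/3, 0, 2/5],
b = (-4/3, 22/15, -4/5).
Solving gives a_0 = 0, a_1 = 11/5, a_2 = -2, so
  g(x) = -2*x^2 + 11*x/5.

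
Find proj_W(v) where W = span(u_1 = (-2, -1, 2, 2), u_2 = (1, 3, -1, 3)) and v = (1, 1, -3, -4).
proj_W(v) = (608/259, 99/259, -608/259, -936/259)

Set up U = [u_1 | ... | u_2] ∈ R^(4×2). The projector onto W = col(U) is P = U (U^T U)^(-1) U^T.
Compute U^T U =
  [13, -1]
  [-1, 20],
and U^T v = (-17, -5).
Solve U^T U · c = U^T v for the coefficients: c = (-345/259, -82/259). The projection is proj_W(v) = U c.
Check: (v - proj_W(v)) · u_1 = 0  (should be 0).
Check: (v - proj_W(v)) · u_2 = 0  (should be 0).
Result: proj_W(v) = (608/259, 99/259, -608/259, -936/259).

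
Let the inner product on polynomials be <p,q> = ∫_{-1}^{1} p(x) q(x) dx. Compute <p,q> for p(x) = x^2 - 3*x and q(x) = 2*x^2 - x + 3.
<p,q> = 24/5

Expand the product: p(x)·q(x) = 2*x^4 - 7*x^3 + 6*x^2 - 9*x.
∫_{-1}^{1} of each monomial x^k gives [2/(k+1) if k even, 0 if k odd]. Integrating term-by-term (or equivalently evaluating the antiderivative F(x) = 2*x^5/5 - 7*x^4/4 + 2*x^3 - 9*x^2/2 at the endpoints):
  F(1) − F(−1) = -77/20 − (-173/20) = 24/5.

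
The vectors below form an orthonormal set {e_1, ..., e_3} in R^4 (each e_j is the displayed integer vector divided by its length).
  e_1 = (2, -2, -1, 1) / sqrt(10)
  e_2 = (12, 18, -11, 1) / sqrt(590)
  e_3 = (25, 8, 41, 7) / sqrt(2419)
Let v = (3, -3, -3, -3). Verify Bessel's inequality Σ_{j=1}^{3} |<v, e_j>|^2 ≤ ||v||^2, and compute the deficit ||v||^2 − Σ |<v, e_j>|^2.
Σ |<v, e_j>|^2 = 747/41; ||v||^2 = 36; deficit = 729/41

Write each e_j = u_j / sqrt(<u_j, u_j>) where u_j is the displayed integer vector. Then <v, e_j> = <v, u_j> / sqrt(<u_j, u_j>), so |<v, e_j>|^2 = <v, u_j>^2 / <u_j, u_j>.
Coefficients: <v, e_1> = 12/sqrt(10), <v, e_2> = 12/sqrt(590), <v, e_3> = -93/sqrt(2419).
Square and sum: Σ |<v, e_j>|^2 = 747/41.
Compute ||v||^2 = v·v = 36.
Deficit = 36 − 747/41 = 729/41 ≥ 0, confirming Bessel's inequality. (The deficit equals ||v − Σ <v,e_j> e_j||^2, the squared distance from v to span{e_j}.)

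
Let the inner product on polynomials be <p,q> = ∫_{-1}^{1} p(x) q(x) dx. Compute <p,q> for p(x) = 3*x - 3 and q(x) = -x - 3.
<p,q> = 16

Expand the product: p(x)·q(x) = -3*x^2 - 6*x + 9.
∫_{-1}^{1} of each monomial x^k gives [2/(k+1) if k even, 0 if k odd]. Integrating term-by-term (or equivalently evaluating the antiderivative F(x) = -x^3 - 3*x^2 + 9*x at the endpoints):
  F(1) − F(−1) = 5 − (-11) = 16.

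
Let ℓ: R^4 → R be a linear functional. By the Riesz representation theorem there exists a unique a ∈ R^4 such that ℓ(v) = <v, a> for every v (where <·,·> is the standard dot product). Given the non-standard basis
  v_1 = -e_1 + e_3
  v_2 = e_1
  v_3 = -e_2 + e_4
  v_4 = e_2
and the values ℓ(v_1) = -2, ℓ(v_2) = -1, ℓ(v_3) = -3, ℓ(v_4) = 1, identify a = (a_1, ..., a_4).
a = (-1, 1, -3, -2)

Write a = (a_1, ..., a_4) in the standard basis. For each basis vector v_i, ℓ(v_i) = <v_i, a> is a linear equation in the a_j's. Collect the n equations into a matrix system V a = ℓ, where row i of V is v_i (expressed in the standard basis). Since V is invertible (lower-triangular with 1s on the diagonal, up to permutation), solve by back-substitution:
  V =
[[-1, 0, 1, 0],
 [1, 0, 0, 0],
 [0, -1, 0, 1],
 [0, 1, 0, 0]]
  V a = (-2, -1, -3, 1)
Solving gives a = (-1, 1, -3, -2).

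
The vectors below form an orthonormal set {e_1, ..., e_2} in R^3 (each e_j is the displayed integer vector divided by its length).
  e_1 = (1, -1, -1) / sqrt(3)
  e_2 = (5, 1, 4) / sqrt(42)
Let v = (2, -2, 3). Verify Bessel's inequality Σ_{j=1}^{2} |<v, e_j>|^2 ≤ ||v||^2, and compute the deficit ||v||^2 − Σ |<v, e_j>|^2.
Σ |<v, e_j>|^2 = 69/7; ||v||^2 = 17; deficit = 50/7

Write each e_j = u_j / sqrt(<u_j, u_j>) where u_j is the displayed integer vector. Then <v, e_j> = <v, u_j> / sqrt(<u_j, u_j>), so |<v, e_j>|^2 = <v, u_j>^2 / <u_j, u_j>.
Coefficients: <v, e_1> = 1/sqrt(3), <v, e_2> = 20/sqrt(42).
Square and sum: Σ |<v, e_j>|^2 = 69/7.
Compute ||v||^2 = v·v = 17.
Deficit = 17 − 69/7 = 50/7 ≥ 0, confirming Bessel's inequality. (The deficit equals ||v − Σ <v,e_j> e_j||^2, the squared distance from v to span{e_j}.)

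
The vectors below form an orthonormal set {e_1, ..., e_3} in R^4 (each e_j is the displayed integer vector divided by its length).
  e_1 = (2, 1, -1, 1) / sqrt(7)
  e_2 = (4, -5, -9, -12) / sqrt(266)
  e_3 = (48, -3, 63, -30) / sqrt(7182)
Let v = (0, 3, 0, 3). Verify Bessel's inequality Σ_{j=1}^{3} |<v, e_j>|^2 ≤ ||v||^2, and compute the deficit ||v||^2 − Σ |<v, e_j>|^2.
Σ |<v, e_j>|^2 = 114/7; ||v||^2 = 18; deficit = 12/7

Write each e_j = u_j / sqrt(<u_j, u_j>) where u_j is the displayed integer vector. Then <v, e_j> = <v, u_j> / sqrt(<u_j, u_j>), so |<v, e_j>|^2 = <v, u_j>^2 / <u_j, u_j>.
Coefficients: <v, e_1> = 6/sqrt(7), <v, e_2> = -51/sqrt(266), <v, e_3> = -99/sqrt(7182).
Square and sum: Σ |<v, e_j>|^2 = 114/7.
Compute ||v||^2 = v·v = 18.
Deficit = 18 − 114/7 = 12/7 ≥ 0, confirming Bessel's inequality. (The deficit equals ||v − Σ <v,e_j> e_j||^2, the squared distance from v to span{e_j}.)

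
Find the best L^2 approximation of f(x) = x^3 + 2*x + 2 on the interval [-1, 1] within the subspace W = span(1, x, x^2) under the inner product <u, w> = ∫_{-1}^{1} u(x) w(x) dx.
g(x) = 13*x/5 + 2

The best approximation g ∈ W is the orthogonal projection of f onto W. Writing g = a_0 + a_1 x + a_2 x^2, the coefficients solve the normal equations G · a = b where
  G_{ij} = <φ_i, φ_j> and b_i = <f, φ_i>, with φ_0 = 1, φ_1 = x, φ_2 = x^2.
G =
  [2, 0, 2/3]
  [0, 2/3, 0]
  [2/3, 0, 2/5],
b = (4, 26/15, 4/3).
Solving gives a_0 = 2, a_1 = 13/5, a_2 = 0, so
  g(x) = 13*x/5 + 2.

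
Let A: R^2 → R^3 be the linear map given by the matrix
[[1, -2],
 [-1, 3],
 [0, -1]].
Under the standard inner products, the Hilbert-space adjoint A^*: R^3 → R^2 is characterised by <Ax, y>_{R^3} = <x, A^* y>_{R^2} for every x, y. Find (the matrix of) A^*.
A^* = A^T =
[[1, -1, 0],
 [-2, 3, -1]]

For real matrices with standard dot products, the defining identity <Ax, y> = <x, A^* y> gives (Ax)^T y = x^T (A^*) y, i.e. x^T A^T y = x^T (A^*) y. Since this holds for all x, y, we must have A^* = A^T. Therefore
A^* =
[[1, -1, 0],
 [-2, 3, -1]].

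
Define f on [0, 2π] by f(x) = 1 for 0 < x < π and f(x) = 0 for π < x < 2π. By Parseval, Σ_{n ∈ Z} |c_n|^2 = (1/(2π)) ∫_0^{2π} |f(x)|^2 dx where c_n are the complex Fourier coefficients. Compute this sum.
Σ |c_n|^2 = 1/2

Parseval equates the L^2 energy of f (normalised by 1/(2π)) with the ℓ^2 sum of its Fourier coefficients: (1/(2π)) ∫_0^{2π} |f|^2 = Σ |c_n|^2.
Compute the left side: (1/(2π)) [∫_0^π 1^2 dx + ∫_π^{2π} 0^2 dx] = (1/(2π)) · (1π + 0π) = (1 + 0)/2 = 1/2.
So Σ_{n ∈ Z} |c_n|^2 = 1/2.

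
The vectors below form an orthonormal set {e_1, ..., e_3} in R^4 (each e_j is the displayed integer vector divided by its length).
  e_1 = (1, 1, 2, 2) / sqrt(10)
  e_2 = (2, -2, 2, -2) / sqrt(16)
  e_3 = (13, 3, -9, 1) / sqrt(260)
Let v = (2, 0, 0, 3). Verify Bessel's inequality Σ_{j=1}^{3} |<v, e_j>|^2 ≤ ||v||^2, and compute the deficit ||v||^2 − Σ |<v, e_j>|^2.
Σ |<v, e_j>|^2 = 257/26; ||v||^2 = 13; deficit = 81/26

Write each e_j = u_j / sqrt(<u_j, u_j>) where u_j is the displayed integer vector. Then <v, e_j> = <v, u_j> / sqrt(<u_j, u_j>), so |<v, e_j>|^2 = <v, u_j>^2 / <u_j, u_j>.
Coefficients: <v, e_1> = 8/sqrt(10), <v, e_2> = -2/sqrt(16), <v, e_3> = 29/sqrt(260).
Square and sum: Σ |<v, e_j>|^2 = 257/26.
Compute ||v||^2 = v·v = 13.
Deficit = 13 − 257/26 = 81/26 ≥ 0, confirming Bessel's inequality. (The deficit equals ||v − Σ <v,e_j> e_j||^2, the squared distance from v to span{e_j}.)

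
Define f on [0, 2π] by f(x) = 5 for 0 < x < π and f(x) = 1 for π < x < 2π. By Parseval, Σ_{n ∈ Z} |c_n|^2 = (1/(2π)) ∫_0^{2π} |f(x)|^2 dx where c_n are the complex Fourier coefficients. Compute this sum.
Σ |c_n|^2 = 13

Parseval equates the L^2 energy of f (normalised by 1/(2π)) with the ℓ^2 sum of its Fourier coefficients: (1/(2π)) ∫_0^{2π} |f|^2 = Σ |c_n|^2.
Compute the left side: (1/(2π)) [∫_0^π 5^2 dx + ∫_π^{2π} 1^2 dx] = (1/(2π)) · (25π + 1π) = (25 + 1)/2 = 13.
So Σ_{n ∈ Z} |c_n|^2 = 13.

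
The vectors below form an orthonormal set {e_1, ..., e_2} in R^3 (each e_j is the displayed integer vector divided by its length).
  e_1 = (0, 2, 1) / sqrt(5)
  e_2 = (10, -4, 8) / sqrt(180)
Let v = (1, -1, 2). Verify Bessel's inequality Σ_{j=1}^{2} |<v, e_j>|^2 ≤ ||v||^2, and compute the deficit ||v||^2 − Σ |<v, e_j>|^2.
Σ |<v, e_j>|^2 = 5; ||v||^2 = 6; deficit = 1

Write each e_j = u_j / sqrt(<u_j, u_j>) where u_j is the displayed integer vector. Then <v, e_j> = <v, u_j> / sqrt(<u_j, u_j>), so |<v, e_j>|^2 = <v, u_j>^2 / <u_j, u_j>.
Coefficients: <v, e_1> = 0/sqrt(5), <v, e_2> = 30/sqrt(180).
Square and sum: Σ |<v, e_j>|^2 = 5.
Compute ||v||^2 = v·v = 6.
Deficit = 6 − 5 = 1 ≥ 0, confirming Bessel's inequality. (The deficit equals ||v − Σ <v,e_j> e_j||^2, the squared distance from v to span{e_j}.)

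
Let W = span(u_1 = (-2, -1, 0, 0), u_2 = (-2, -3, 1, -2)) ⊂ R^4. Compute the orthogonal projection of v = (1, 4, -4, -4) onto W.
proj_W(v) = (92/41, 62/41, -8/41, 16/41)

Set up U = [u_1 | ... | u_2] ∈ R^(4×2). The projector onto W = col(U) is P = U (U^T U)^(-1) U^T.
Compute U^T U =
  [5, 7]
  [7, 18],
and U^T v = (-6, -10).
Solve U^T U · c = U^T v for the coefficients: c = (-38/41, -8/41). The projection is proj_W(v) = U c.
Check: (v - proj_W(v)) · u_1 = 0  (should be 0).
Check: (v - proj_W(v)) · u_2 = 0  (should be 0).
Result: proj_W(v) = (92/41, 62/41, -8/41, 16/41).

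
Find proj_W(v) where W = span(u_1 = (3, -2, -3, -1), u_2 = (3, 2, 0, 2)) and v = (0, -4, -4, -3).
proj_W(v) = (63/191, -824/191, -1299/382, -1215/382)

Set up U = [u_1 | ... | u_2] ∈ R^(4×2). The projector onto W = col(U) is P = U (U^T U)^(-1) U^T.
Compute U^T U =
  [23, 3]
  [3, 17],
and U^T v = (23, -14).
Solve U^T U · c = U^T v for the coefficients: c = (433/382, -391/382). The projection is proj_W(v) = U c.
Check: (v - proj_W(v)) · u_1 = 0  (should be 0).
Check: (v - proj_W(v)) · u_2 = 0  (should be 0).
Result: proj_W(v) = (63/191, -824/191, -1299/382, -1215/382).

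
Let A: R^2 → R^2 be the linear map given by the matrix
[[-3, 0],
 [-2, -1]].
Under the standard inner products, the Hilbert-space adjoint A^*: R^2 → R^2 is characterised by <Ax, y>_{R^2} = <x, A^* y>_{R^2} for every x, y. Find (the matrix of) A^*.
A^* = A^T =
[[-3, -2],
 [0, -1]]

For real matrices with standard dot products, the defining identity <Ax, y> = <x, A^* y> gives (Ax)^T y = x^T (A^*) y, i.e. x^T A^T y = x^T (A^*) y. Since this holds for all x, y, we must have A^* = A^T. Therefore
A^* =
[[-3, -2],
 [0, -1]].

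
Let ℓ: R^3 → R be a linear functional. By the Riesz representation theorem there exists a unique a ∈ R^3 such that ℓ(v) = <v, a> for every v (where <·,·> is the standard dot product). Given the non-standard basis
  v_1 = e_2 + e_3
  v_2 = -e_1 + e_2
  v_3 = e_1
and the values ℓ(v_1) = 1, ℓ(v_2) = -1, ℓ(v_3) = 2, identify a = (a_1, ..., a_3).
a = (2, 1, 0)

Write a = (a_1, ..., a_3) in the standard basis. For each basis vector v_i, ℓ(v_i) = <v_i, a> is a linear equation in the a_j's. Collect the n equations into a matrix system V a = ℓ, where row i of V is v_i (expressed in the standard basis). Since V is invertible (lower-triangular with 1s on the diagonal, up to permutation), solve by back-substitution:
  V =
[[0, 1, 1],
 [-1, 1, 0],
 [1, 0, 0]]
  V a = (1, -1, 2)
Solving gives a = (2, 1, 0).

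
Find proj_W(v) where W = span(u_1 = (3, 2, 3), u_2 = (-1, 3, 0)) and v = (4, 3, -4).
proj_W(v) = (43/211, 366/211, 135/211)

Set up U = [u_1 | ... | u_2] ∈ R^(3×2). The projector onto W = col(U) is P = U (U^T U)^(-1) U^T.
Compute U^T U =
  [22, 3]
  [3, 10],
and U^T v = (6, 5).
Solve U^T U · c = U^T v for the coefficients: c = (45/211, 92/211). The projection is proj_W(v) = U c.
Check: (v - proj_W(v)) · u_1 = 0  (should be 0).
Check: (v - proj_W(v)) · u_2 = 0  (should be 0).
Result: proj_W(v) = (43/211, 366/211, 135/211).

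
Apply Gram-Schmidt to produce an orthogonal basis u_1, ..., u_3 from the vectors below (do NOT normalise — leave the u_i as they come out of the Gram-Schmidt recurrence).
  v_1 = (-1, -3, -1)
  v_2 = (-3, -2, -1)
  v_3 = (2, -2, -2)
Orthogonal basis:
  u_1 = (-1, -3, -1)
  u_2 = (-23/11, 8/11, -1/11)
  u_3 = (2/9, 4/9, -14/9)

Apply the Gram-Schmidt recurrence
  u_1 = v_1
  u_i = v_i − Σ_{j<i} ((v_i · u_j) / (u_j · u_j)) · u_j.

Step by step this gives:
  u_1 = (-1, -3, -1)
  u_2 = (-23/11, 8/11, -1/11)
  u_3 = (2/9, 4/9, -14/9)

Orthogonality check:
  u_2 · u_1 = 0 (should be 0)
  u_3 · u_1 = 0 (should be 0)
  u_3 · u_2 = 0 (should be 0)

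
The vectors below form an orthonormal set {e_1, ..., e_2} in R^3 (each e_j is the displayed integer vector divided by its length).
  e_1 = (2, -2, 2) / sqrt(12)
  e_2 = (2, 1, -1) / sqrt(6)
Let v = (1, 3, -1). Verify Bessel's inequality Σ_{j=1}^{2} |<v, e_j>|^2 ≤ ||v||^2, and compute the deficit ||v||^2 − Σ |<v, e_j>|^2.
Σ |<v, e_j>|^2 = 9; ||v||^2 = 11; deficit = 2

Write each e_j = u_j / sqrt(<u_j, u_j>) where u_j is the displayed integer vector. Then <v, e_j> = <v, u_j> / sqrt(<u_j, u_j>), so |<v, e_j>|^2 = <v, u_j>^2 / <u_j, u_j>.
Coefficients: <v, e_1> = -6/sqrt(12), <v, e_2> = 6/sqrt(6).
Square and sum: Σ |<v, e_j>|^2 = 9.
Compute ||v||^2 = v·v = 11.
Deficit = 11 − 9 = 2 ≥ 0, confirming Bessel's inequality. (The deficit equals ||v − Σ <v,e_j> e_j||^2, the squared distance from v to span{e_j}.)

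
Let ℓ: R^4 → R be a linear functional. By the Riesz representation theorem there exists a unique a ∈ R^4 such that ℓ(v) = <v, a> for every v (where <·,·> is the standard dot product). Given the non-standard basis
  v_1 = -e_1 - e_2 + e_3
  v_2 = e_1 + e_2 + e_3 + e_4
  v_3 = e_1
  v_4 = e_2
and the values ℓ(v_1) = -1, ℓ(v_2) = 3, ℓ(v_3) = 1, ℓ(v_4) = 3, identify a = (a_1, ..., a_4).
a = (1, 3, 3, -4)

Write a = (a_1, ..., a_4) in the standard basis. For each basis vector v_i, ℓ(v_i) = <v_i, a> is a linear equation in the a_j's. Collect the n equations into a matrix system V a = ℓ, where row i of V is v_i (expressed in the standard basis). Since V is invertible (lower-triangular with 1s on the diagonal, up to permutation), solve by back-substitution:
  V =
[[-1, -1, 1, 0],
 [1, 1, 1, 1],
 [1, 0, 0, 0],
 [0, 1, 0, 0]]
  V a = (-1, 3, 1, 3)
Solving gives a = (1, 3, 3, -4).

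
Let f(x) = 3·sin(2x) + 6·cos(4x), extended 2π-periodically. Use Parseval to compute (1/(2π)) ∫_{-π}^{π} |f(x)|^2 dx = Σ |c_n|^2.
Σ |c_n|^2 = 45/2

Expand |f|^2 and use orthogonality of {sin(nx), cos(mx)} on [-π, π]:
  ∫_{-π}^{π} sin(nx)^2 dx = π, ∫ cos(mx)^2 dx = π, and cross terms integrate to 0.
So ∫_{-π}^{π} f(x)^2 dx = 3^2 · π + 6^2 · π = (9 + 36)π.
Divide by 2π: (9 + 36)/2 = 45/2.
By Parseval, this equals Σ |c_n|^2.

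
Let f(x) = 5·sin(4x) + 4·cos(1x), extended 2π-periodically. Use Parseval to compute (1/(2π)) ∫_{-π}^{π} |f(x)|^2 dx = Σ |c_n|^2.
Σ |c_n|^2 = 41/2

Expand |f|^2 and use orthogonality of {sin(nx), cos(mx)} on [-π, π]:
  ∫_{-π}^{π} sin(nx)^2 dx = π, ∫ cos(mx)^2 dx = π, and cross terms integrate to 0.
So ∫_{-π}^{π} f(x)^2 dx = 5^2 · π + 4^2 · π = (25 + 16)π.
Divide by 2π: (25 + 16)/2 = 41/2.
By Parseval, this equals Σ |c_n|^2.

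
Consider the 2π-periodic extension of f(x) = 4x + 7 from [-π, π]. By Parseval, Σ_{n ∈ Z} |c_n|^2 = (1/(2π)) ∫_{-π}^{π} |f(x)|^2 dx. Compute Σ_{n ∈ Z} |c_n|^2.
Σ |c_n|^2 = 16π^2/3 + 49

Expand and integrate term by term over [-π, π]:
  ∫ (4x)^2 dx = 16·(2π^3/3); ∫ 2·4·(7)·x dx = 0 (odd integrand); ∫ 7^2 dx = 49·2π.
So (1/(2π)) ∫_{-π}^{π} (4x + 7)^2 dx = 16π^2/3 + 49 = 16π^2/3 + 49.
Parseval ⇒ Σ |c_n|^2 = 16π^2/3 + 49.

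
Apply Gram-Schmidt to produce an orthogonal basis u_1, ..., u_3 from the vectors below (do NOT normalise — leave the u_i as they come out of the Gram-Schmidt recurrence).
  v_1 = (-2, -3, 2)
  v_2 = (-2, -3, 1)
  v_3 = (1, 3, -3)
Orthogonal basis:
  u_1 = (-2, -3, 2)
  u_2 = (-4/17, -6/17, -13/17)
  u_3 = (-9/13, 6/13, 0)

Apply the Gram-Schmidt recurrence
  u_1 = v_1
  u_i = v_i − Σ_{j<i} ((v_i · u_j) / (u_j · u_j)) · u_j.

Step by step this gives:
  u_1 = (-2, -3, 2)
  u_2 = (-4/17, -6/17, -13/17)
  u_3 = (-9/13, 6/13, 0)

Orthogonality check:
  u_2 · u_1 = 0 (should be 0)
  u_3 · u_1 = 0 (should be 0)
  u_3 · u_2 = 0 (should be 0)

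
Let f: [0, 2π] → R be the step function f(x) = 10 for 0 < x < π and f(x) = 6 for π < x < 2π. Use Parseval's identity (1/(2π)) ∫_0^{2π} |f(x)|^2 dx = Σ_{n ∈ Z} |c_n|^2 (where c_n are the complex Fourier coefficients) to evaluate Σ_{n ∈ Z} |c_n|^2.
Σ |c_n|^2 = 68

Parseval equates the L^2 energy of f (normalised by 1/(2π)) with the ℓ^2 sum of its Fourier coefficients: (1/(2π)) ∫_0^{2π} |f|^2 = Σ |c_n|^2.
Compute the left side: (1/(2π)) [∫_0^π 10^2 dx + ∫_π^{2π} 6^2 dx] = (1/(2π)) · (100π + 36π) = (100 + 36)/2 = 68.
So Σ_{n ∈ Z} |c_n|^2 = 68.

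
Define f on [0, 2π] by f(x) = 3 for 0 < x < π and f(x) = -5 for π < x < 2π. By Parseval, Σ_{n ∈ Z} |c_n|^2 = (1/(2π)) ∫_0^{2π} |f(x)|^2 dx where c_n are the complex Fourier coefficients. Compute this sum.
Σ |c_n|^2 = 17

Parseval equates the L^2 energy of f (normalised by 1/(2π)) with the ℓ^2 sum of its Fourier coefficients: (1/(2π)) ∫_0^{2π} |f|^2 = Σ |c_n|^2.
Compute the left side: (1/(2π)) [∫_0^π 3^2 dx + ∫_π^{2π} (-5)^2 dx] = (1/(2π)) · (9π + 25π) = (9 + 25)/2 = 17.
So Σ_{n ∈ Z} |c_n|^2 = 17.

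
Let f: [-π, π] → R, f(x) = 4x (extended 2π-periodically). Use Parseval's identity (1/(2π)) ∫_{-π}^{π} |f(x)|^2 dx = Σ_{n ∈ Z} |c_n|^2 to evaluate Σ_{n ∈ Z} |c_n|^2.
Σ |c_n|^2 = 16π^2/3

Expand and integrate term by term over [-π, π]:
  ∫ (4x)^2 dx = 16·(2π^3/3); ∫ 2·4·(0)·x dx = 0 (odd integrand); ∫ 0^2 dx = 0·2π.
So (1/(2π)) ∫_{-π}^{π} (4x)^2 dx = 16π^2/3 + 0 = 16π^2/3.
Parseval ⇒ Σ |c_n|^2 = 16π^2/3.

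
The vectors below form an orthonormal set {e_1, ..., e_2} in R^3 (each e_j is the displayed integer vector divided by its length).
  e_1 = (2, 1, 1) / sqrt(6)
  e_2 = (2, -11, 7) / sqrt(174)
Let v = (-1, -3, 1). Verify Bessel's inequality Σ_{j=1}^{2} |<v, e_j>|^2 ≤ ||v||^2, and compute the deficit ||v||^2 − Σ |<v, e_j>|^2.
Σ |<v, e_j>|^2 = 318/29; ||v||^2 = 11; deficit = 1/29

Write each e_j = u_j / sqrt(<u_j, u_j>) where u_j is the displayed integer vector. Then <v, e_j> = <v, u_j> / sqrt(<u_j, u_j>), so |<v, e_j>|^2 = <v, u_j>^2 / <u_j, u_j>.
Coefficients: <v, e_1> = -4/sqrt(6), <v, e_2> = 38/sqrt(174).
Square and sum: Σ |<v, e_j>|^2 = 318/29.
Compute ||v||^2 = v·v = 11.
Deficit = 11 − 318/29 = 1/29 ≥ 0, confirming Bessel's inequality. (The deficit equals ||v − Σ <v,e_j> e_j||^2, the squared distance from v to span{e_j}.)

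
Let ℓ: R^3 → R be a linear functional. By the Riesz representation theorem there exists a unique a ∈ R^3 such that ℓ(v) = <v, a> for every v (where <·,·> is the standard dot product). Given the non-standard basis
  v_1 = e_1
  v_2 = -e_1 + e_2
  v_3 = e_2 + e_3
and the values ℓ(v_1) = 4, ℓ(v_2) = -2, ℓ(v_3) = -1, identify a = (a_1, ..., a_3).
a = (4, 2, -3)

Write a = (a_1, ..., a_3) in the standard basis. For each basis vector v_i, ℓ(v_i) = <v_i, a> is a linear equation in the a_j's. Collect the n equations into a matrix system V a = ℓ, where row i of V is v_i (expressed in the standard basis). Since V is invertible (lower-triangular with 1s on the diagonal, up to permutation), solve by back-substitution:
  V =
[[1, 0, 0],
 [-1, 1, 0],
 [0, 1, 1]]
  V a = (4, -2, -1)
Solving gives a = (4, 2, -3).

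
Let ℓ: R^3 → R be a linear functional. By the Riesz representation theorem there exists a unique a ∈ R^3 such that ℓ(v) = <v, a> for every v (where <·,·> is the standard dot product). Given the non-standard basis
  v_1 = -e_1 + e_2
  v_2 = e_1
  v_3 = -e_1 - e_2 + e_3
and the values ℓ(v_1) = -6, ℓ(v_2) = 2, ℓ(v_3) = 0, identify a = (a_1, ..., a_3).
a = (2, -4, -2)

Write a = (a_1, ..., a_3) in the standard basis. For each basis vector v_i, ℓ(v_i) = <v_i, a> is a linear equation in the a_j's. Collect the n equations into a matrix system V a = ℓ, where row i of V is v_i (expressed in the standard basis). Since V is invertible (lower-triangular with 1s on the diagonal, up to permutation), solve by back-substitution:
  V =
[[-1, 1, 0],
 [1, 0, 0],
 [-1, -1, 1]]
  V a = (-6, 2, 0)
Solving gives a = (2, -4, -2).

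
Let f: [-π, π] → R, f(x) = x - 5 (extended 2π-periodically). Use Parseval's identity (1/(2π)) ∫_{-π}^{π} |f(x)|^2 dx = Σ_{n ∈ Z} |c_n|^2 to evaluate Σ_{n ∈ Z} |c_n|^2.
Σ |c_n|^2 = π^2/3 + 25

Expand and integrate term by term over [-π, π]:
  ∫ (x)^2 dx = 1·(2π^3/3); ∫ 2·1·(-5)·x dx = 0 (odd integrand); ∫ (-5)^2 dx = 25·2π.
So (1/(2π)) ∫_{-π}^{π} (x - 5)^2 dx = 1π^2/3 + 25 = π^2/3 + 25.
Parseval ⇒ Σ |c_n|^2 = π^2/3 + 25.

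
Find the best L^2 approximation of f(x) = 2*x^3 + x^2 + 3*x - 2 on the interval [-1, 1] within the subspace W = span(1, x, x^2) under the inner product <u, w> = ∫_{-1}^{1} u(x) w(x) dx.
g(x) = x^2 + 21*x/5 - 2

The best approximation g ∈ W is the orthogonal projection of f onto W. Writing g = a_0 + a_1 x + a_2 x^2, the coefficients solve the normal equations G · a = b where
  G_{ij} = <φ_i, φ_j> and b_i = <f, φ_i>, with φ_0 = 1, φ_1 = x, φ_2 = x^2.
G =
  [2, 0, 2/3]
  [0, 2/3, 0]
  [2/3, 0, 2/5],
b = (-10/3, 14/5, -14/15).
Solving gives a_0 = -2, a_1 = 21/5, a_2 = 1, so
  g(x) = x^2 + 21*x/5 - 2.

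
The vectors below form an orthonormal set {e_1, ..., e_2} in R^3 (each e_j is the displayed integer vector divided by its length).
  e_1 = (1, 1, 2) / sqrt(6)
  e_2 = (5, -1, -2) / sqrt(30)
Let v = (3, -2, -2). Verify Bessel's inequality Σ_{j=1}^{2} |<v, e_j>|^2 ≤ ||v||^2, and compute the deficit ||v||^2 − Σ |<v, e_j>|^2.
Σ |<v, e_j>|^2 = 81/5; ||v||^2 = 17; deficit = 4/5

Write each e_j = u_j / sqrt(<u_j, u_j>) where u_j is the displayed integer vector. Then <v, e_j> = <v, u_j> / sqrt(<u_j, u_j>), so |<v, e_j>|^2 = <v, u_j>^2 / <u_j, u_j>.
Coefficients: <v, e_1> = -3/sqrt(6), <v, e_2> = 21/sqrt(30).
Square and sum: Σ |<v, e_j>|^2 = 81/5.
Compute ||v||^2 = v·v = 17.
Deficit = 17 − 81/5 = 4/5 ≥ 0, confirming Bessel's inequality. (The deficit equals ||v − Σ <v,e_j> e_j||^2, the squared distance from v to span{e_j}.)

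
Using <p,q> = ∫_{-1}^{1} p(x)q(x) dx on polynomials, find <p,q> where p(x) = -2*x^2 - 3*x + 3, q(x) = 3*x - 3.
<p,q> = -20

Expand the product: p(x)·q(x) = -6*x^3 - 3*x^2 + 18*x - 9.
∫_{-1}^{1} of each monomial x^k gives [2/(k+1) if k even, 0 if k odd]. Integrating term-by-term (or equivalently evaluating the antiderivative F(x) = -3*x^4/2 - x^3 + 9*x^2 - 9*x at the endpoints):
  F(1) − F(−1) = -5/2 − (35/2) = -20.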